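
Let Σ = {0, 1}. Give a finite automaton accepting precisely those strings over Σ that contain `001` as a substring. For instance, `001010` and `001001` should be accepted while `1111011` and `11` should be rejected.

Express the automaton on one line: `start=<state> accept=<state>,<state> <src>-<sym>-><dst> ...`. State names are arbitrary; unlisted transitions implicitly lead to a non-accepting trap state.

start=A accept=D A-0->B A-1->A B-0->C B-1->A C-0->C C-1->D D-0->D D-1->D

States A..C record the length of the longest prefix of `001` that matches the current input suffix. Reaching D means `001` has been seen, and we stay there forever. Accept from D.
       0  1 
>  A   B  A 
   B   C  A 
   C   C  D 
 * D   D  D 
(> = start, * = accepting)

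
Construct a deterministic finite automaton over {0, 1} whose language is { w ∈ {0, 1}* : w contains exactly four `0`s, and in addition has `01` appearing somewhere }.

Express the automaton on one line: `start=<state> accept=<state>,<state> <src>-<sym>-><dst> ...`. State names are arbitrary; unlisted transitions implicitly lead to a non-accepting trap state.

Handle the two conditions separately and then intersect. One (6 states) tracks the count of `0`s, saturating at 5; the other (3 states) tracks whether and how much of `01` has been seen. Each combined state is a pair, one component from each; accept when both components accept. Equivalent product states are then merged.
10 states suffice.
        0   1  
>  S0   S1  S0 
   S1   S2  S3 
   S2   S4  S5 
   S3   S5  S3 
   S4   S6  S7 
   S5   S7  S5 
   S6   S8  S9 
   S7   S9  S7 
   S8   S8  S8 
 * S9   S8  S9 
(> = start, * = accepting)

start=S0 accept=S9 S0-0->S1 S0-1->S0 S1-0->S2 S1-1->S3 S2-0->S4 S2-1->S5 S3-0->S5 S3-1->S3 S4-0->S6 S4-1->S7 S5-0->S7 S5-1->S5 S6-0->S8 S6-1->S9 S7-0->S9 S7-1->S7 S8-0->S8 S8-1->S8 S9-0->S8 S9-1->S9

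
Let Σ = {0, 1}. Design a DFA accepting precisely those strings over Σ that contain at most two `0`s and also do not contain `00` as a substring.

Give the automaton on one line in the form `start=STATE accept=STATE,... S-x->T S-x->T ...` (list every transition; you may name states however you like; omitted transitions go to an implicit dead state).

start=S0 accept=S0,S1,S3,S5,S6 S0-0->S1 S0-1->S0 S1-0->S2 S1-1->S3 S2-0->S4 S2-1->S2 S3-0->S5 S3-1->S3 S4-0->S4 S4-1->S4 S5-0->S4 S5-1->S6 S6-0->S7 S6-1->S6 S7-0->S4 S7-1->S8 S8-0->S7 S8-1->S8

Handle the two conditions separately and then intersect. One (4 states) tracks the count of `0`s, saturating at 3; the other (3 states) tracks partial matches of the forbidden pattern `00`. Each combined state is a pair, one component from each; accept when both components accept.
9 states suffice.
        0   1  
>* S0   S1  S0 
 * S1   S2  S3 
   S2   S4  S2 
 * S3   S5  S3 
   S4   S4  S4 
 * S5   S4  S6 
 * S6   S7  S6 
   S7   S4  S8 
   S8   S7  S8 
(> = start, * = accepting)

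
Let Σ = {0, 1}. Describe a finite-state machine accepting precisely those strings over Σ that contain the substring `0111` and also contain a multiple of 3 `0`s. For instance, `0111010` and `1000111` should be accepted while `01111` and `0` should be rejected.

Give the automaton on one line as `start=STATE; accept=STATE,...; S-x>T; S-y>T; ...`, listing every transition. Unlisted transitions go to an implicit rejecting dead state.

Build one automaton per condition and run them in lockstep. The first has 5 states tracking whether and how much of `0111` has been seen; the second has 3 states tracking the count of `0`s modulo 3. A product state is a pair (one from each), accepting exactly when both do.
13 states suffice.
       0  1 
>  A   B  A 
   B   C  D 
   C   E  F 
   D   C  G 
   E   B  H 
   F   E  I 
   G   C  J 
   H   B  K 
   I   E  L 
   J   L  J 
   K   B  M 
   L   M  L 
 * M   J  M 
(> = start, * = accepting)

start=A; accept=M; A-0>B; A-1>A; B-0>C; B-1>D; C-0>E; C-1>F; D-0>C; D-1>G; E-0>B; E-1>H; F-0>E; F-1>I; G-0>C; G-1>J; H-0>B; H-1>K; I-0>E; I-1>L; J-0>L; J-1>J; K-0>B; K-1>M; L-0>M; L-1>L; M-0>J; M-1>M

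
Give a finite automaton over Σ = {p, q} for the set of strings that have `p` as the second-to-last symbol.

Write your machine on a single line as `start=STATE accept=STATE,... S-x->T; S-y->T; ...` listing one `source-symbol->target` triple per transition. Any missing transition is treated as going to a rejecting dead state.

start=S0; accept=S3,S4; S0-p->S1; S0-q->S2; S1-p->S3; S1-q->S4; S2-p->S5; S2-q->S6; S3-p->S3; S3-q->S4; S4-p->S5; S4-q->S6; S5-p->S3; S5-q->S4; S6-p->S5; S6-q->S6

Because acceptance depends on a position counted from the end, the machine has to buffer the most recent 2 symbols. Make each state the string of the last up-to-2 symbols read; on input `x` shift the window left and append `x`. Accept when the buffered window has length 2 and begins with `p`.
A 7-state machine:
        p   q  
>  S0   S1  S2 
   S1   S3  S4 
   S2   S5  S6 
 * S3   S3  S4 
 * S4   S5  S6 
   S5   S3  S4 
   S6   S5  S6 
(> = start, * = accepting)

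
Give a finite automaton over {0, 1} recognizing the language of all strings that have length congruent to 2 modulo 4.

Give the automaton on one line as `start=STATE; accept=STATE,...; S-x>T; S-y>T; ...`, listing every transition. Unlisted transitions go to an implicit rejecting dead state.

start=S0; accept=S2; S0-0>S1; S0-1>S1; S1-0>S2; S1-1>S2; S2-0>S3; S2-1>S3; S3-0>S0; S3-1>S0

Only the length mod 4 matters, so use a 4-cycle: from any state, every input symbol moves to the next state, wrapping S3 back to S0. Mark S2 accepting.
A 4-state machine:
        0   1  
>  S0   S1  S1 
   S1   S2  S2 
 * S2   S3  S3 
   S3   S0  S0 
(> = start, * = accepting)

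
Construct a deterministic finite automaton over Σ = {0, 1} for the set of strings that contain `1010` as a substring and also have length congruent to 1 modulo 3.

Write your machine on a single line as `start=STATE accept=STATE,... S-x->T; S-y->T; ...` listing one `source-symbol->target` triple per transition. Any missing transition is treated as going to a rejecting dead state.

Build one automaton per condition and run them in lockstep. One (5 states) tracks whether and how much of `1010` has been seen; the other (3 states) tracks the input length modulo 3. Each combined state is a pair, one component from each; accept when both components accept.
With 15 states:
          0    1  
>  s0     s1   s2 
   s1     s3   s4 
   s2     s5   s4 
   s3     s0   s6 
   s4     s7   s6 
   s5     s0   s8 
   s6     s9   s2 
   s7     s1  s10 
   s8    s11   s2 
   s9     s3  s12 
   s10   s13   s4 
 * s11   s13  s13 
   s12   s14   s6 
   s13   s14  s14 
   s14   s11  s11 
(> = start, * = accepting)

start=s0; accept=s11; s0-0->s1; s0-1->s2; s1-0->s3; s1-1->s4; s2-0->s5; s2-1->s4; s3-0->s0; s3-1->s6; s4-0->s7; s4-1->s6; s5-0->s0; s5-1->s8; s6-0->s9; s6-1->s2; s7-0->s1; s7-1->s10; s8-0->s11; s8-1->s2; s9-0->s3; s9-1->s12; s10-0->s13; s10-1->s4; s11-0->s13; s11-1->s13; s12-0->s14; s12-1->s6; s13-0->s14; s13-1->s14; s14-0->s11; s14-1->s11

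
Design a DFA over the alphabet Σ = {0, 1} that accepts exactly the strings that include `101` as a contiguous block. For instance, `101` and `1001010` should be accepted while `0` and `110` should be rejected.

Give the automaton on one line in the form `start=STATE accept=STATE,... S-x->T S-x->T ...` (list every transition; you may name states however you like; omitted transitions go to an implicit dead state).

start=q0 accept=q3 q0-0->q0 q0-1->q1 q1-0->q2 q1-1->q1 q2-0->q0 q2-1->q3 q3-0->q3 q3-1->q3

Track how much of `101` has been matched so far: state q0 is no progress, q3 is the absorbing accept state reached once `101` has occurred. Intermediate states record partial matches; on a mismatch, fall back to the longest reusable overlap.
        0   1  
>  q0   q0  q1 
   q1   q2  q1 
   q2   q0  q3 
 * q3   q3  q3 
(> = start, * = accepting)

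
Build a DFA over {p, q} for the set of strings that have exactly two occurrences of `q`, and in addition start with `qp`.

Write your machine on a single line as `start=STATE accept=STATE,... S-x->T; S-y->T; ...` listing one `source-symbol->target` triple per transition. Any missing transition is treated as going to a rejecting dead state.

Handle the two conditions separately and then intersect. One (4 states) tracks the count of `q`s, saturating at 3; the other (4 states) tracks whether the input so far still matches the prefix `qp`. Each combined state is a pair, one component from each; accept when both components accept. Minimizing collapses redundant product states.
With 5 states:
        p   q  
>  S0   S1  S2 
   S1   S1  S1 
   S2   S3  S1 
   S3   S3  S4 
 * S4   S4  S1 
(> = start, * = accepting)

start=S0; accept=S4; S0-p->S1; S0-q->S2; S1-p->S1; S1-q->S1; S2-p->S3; S2-q->S1; S3-p->S3; S3-q->S4; S4-p->S4; S4-q->S1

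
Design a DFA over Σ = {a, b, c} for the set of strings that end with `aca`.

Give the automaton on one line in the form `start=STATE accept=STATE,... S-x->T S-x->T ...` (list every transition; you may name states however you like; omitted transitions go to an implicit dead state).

start=q0 accept=q3 q0-a->q1 q0-b->q0 q0-c->q0 q1-a->q1 q1-b->q0 q1-c->q2 q2-a->q3 q2-b->q0 q2-c->q0 q3-a->q1 q3-b->q0 q3-c->q2

Let each state record the length of the longest suffix of the input read so far that is also a prefix of `aca`. q1 means the last symbol is `a`; q2 means the last 2 symbols are `ac`; q3 means the last 3 symbols are `aca`. Accept only at q3, where the string currently ends in `aca`.
        a   b   c  
>  q0   q1  q0  q0 
   q1   q1  q0  q2 
   q2   q3  q0  q0 
 * q3   q1  q0  q2 
(> = start, * = accepting)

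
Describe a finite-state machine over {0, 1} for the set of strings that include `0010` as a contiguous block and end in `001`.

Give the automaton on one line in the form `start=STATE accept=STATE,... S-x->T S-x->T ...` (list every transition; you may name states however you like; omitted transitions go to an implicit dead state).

Build one automaton per condition and run them in lockstep. The first has 5 states tracking whether and how much of `0010` has been seen; the second has 4 states tracking how much of the suffix `001` has currently been matched. A product state is a pair (one from each), accepting exactly when both do.
        0   1  
>  S0   S1  S0 
   S1   S2  S0 
   S2   S2  S3 
   S3   S4  S0 
   S4   S5  S6 
   S5   S5  S7 
   S6   S4  S6 
 * S7   S4  S6 
(> = start, * = accepting)

start=S0 accept=S7 S0-0->S1 S0-1->S0 S1-0->S2 S1-1->S0 S2-0->S2 S2-1->S3 S3-0->S4 S3-1->S0 S4-0->S5 S4-1->S6 S5-0->S5 S5-1->S7 S6-0->S4 S6-1->S6 S7-0->S4 S7-1->S6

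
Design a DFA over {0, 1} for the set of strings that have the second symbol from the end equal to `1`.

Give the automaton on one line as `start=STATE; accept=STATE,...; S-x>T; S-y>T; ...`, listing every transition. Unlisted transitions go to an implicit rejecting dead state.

Because acceptance depends on a position counted from the end, the machine has to buffer the most recent 2 symbols. Make each state the string of the last up-to-2 symbols read; on input `x` shift the window left and append `x`. Accept when the buffered window has length 2 and begins with `1`.
A 7-state machine:
        0   1  
>  q0   q1  q2 
   q1   q3  q4 
   q2   q5  q6 
   q3   q3  q4 
   q4   q5  q6 
 * q5   q3  q4 
 * q6   q5  q6 
(> = start, * = accepting)

start=q0; accept=q5,q6; q0-0>q1; q0-1>q2; q1-0>q3; q1-1>q4; q2-0>q5; q2-1>q6; q3-0>q3; q3-1>q4; q4-0>q5; q4-1>q6; q5-0>q3; q5-1>q4; q6-0>q5; q6-1>q6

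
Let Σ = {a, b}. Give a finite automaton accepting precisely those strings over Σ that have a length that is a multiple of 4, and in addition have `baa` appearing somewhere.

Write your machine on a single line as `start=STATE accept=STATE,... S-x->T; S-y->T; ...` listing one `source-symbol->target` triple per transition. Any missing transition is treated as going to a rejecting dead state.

start=s0; accept=s12; s0-a->s1; s0-b->s2; s1-a->s3; s1-b->s4; s2-a->s5; s2-b->s4; s3-a->s6; s3-b->s7; s4-a->s8; s4-b->s7; s5-a->s9; s5-b->s7; s6-a->s0; s6-b->s10; s7-a->s11; s7-b->s10; s8-a->s12; s8-b->s10; s9-a->s12; s9-b->s12; s10-a->s13; s10-b->s2; s11-a->s14; s11-b->s2; s12-a->s14; s12-b->s14; s13-a->s15; s13-b->s4; s14-a->s15; s14-b->s15; s15-a->s9; s15-b->s9

Handle the two conditions separately and then intersect. The first has 4 states tracking the input length modulo 4; the second has 4 states tracking whether and how much of `baa` has been seen. A product state is a pair (one from each), accepting exactly when both do.
          a    b  
>  s0     s1   s2 
   s1     s3   s4 
   s2     s5   s4 
   s3     s6   s7 
   s4     s8   s7 
   s5     s9   s7 
   s6     s0  s10 
   s7    s11  s10 
   s8    s12  s10 
   s9    s12  s12 
   s10   s13   s2 
   s11   s14   s2 
 * s12   s14  s14 
   s13   s15   s4 
   s14   s15  s15 
   s15    s9   s9 
(> = start, * = accepting)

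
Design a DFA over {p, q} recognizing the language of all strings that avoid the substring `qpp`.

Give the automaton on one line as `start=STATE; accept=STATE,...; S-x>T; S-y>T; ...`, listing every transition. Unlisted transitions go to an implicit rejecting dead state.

start=S0; accept=S0,S1,S2; S0-p>S0; S0-q>S1; S1-p>S2; S1-q>S1; S2-p>S3; S2-q>S1; S3-p>S3; S3-q>S3

Track partial matches of the forbidden pattern `qpp`. State S3 is a dead state reached once `qpp` has occurred; every other state accepts. S0 means no part of `qpp` is currently matched.
4 states suffice.
        p   q  
>* S0   S0  S1 
 * S1   S2  S1 
 * S2   S3  S1 
   S3   S3  S3 
(> = start, * = accepting)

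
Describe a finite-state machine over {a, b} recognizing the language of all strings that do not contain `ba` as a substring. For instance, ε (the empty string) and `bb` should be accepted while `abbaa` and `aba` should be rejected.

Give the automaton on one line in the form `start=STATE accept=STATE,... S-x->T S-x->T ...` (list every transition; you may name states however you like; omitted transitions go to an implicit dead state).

Track partial matches of the forbidden pattern `ba`. State q2 is a dead state reached once `ba` has occurred; every other state accepts. q0 means no part of `ba` is currently matched.
With 3 states:
        a   b  
>* q0   q0  q1 
 * q1   q2  q1 
   q2   q2  q2 
(> = start, * = accepting)

start=q0 accept=q0,q1 q0-a->q0 q0-b->q1 q1-a->q2 q1-b->q1 q2-a->q2 q2-b->q2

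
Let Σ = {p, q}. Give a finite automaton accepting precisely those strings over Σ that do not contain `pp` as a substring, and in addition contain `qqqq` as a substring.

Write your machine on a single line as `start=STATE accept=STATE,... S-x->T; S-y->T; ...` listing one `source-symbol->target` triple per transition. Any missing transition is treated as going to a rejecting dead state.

start=s0; accept=s6,s7; s0-p->s1; s0-q->s2; s1-p->s3; s1-q->s2; s2-p->s1; s2-q->s4; s3-p->s3; s3-q->s3; s4-p->s1; s4-q->s5; s5-p->s1; s5-q->s6; s6-p->s7; s6-q->s6; s7-p->s3; s7-q->s6

Run two small machines in parallel and take their product. The first has 3 states tracking partial matches of the forbidden pattern `pp`; the second has 5 states tracking whether and how much of `qqqq` has been seen. A product state is a pair (one from each), accepting exactly when both do. Minimizing collapses redundant product states.
        p   q  
>  s0   s1  s2 
   s1   s3  s2 
   s2   s1  s4 
   s3   s3  s3 
   s4   s1  s5 
   s5   s1  s6 
 * s6   s7  s6 
 * s7   s3  s6 
(> = start, * = accepting)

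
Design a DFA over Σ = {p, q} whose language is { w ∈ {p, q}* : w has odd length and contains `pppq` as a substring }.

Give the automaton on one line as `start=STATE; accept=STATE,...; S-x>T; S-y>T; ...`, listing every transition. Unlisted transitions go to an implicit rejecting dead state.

Handle the two conditions separately and then intersect. The first has 2 states tracking the input length modulo 2; the second has 5 states tracking whether and how much of `pppq` has been seen. A product state is a pair (one from each), accepting exactly when both do.
With 10 states:
        p   q  
>  s0   s1  s2 
   s1   s3  s0 
   s2   s4  s0 
   s3   s5  s2 
   s4   s6  s2 
   s5   s7  s8 
   s6   s7  s0 
   s7   s5  s9 
   s8   s9  s9 
 * s9   s8  s8 
(> = start, * = accepting)

start=s0; accept=s9; s0-p>s1; s0-q>s2; s1-p>s3; s1-q>s0; s2-p>s4; s2-q>s0; s3-p>s5; s3-q>s2; s4-p>s6; s4-q>s2; s5-p>s7; s5-q>s8; s6-p>s7; s6-q>s0; s7-p>s5; s7-q>s9; s8-p>s9; s8-q>s9; s9-p>s8; s9-q>s8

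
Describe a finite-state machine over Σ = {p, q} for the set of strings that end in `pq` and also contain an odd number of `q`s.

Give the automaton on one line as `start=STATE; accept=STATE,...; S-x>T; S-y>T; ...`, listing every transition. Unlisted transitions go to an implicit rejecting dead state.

Handle the two conditions separately and then intersect. The first has 3 states tracking how much of the suffix `pq` has currently been matched; the second has 2 states tracking the count of `q`s modulo 2. A product state is a pair (one from each), accepting exactly when both do. Equivalent product states are then merged.
        p   q  
>  S0   S1  S2 
   S1   S1  S3 
   S2   S2  S0 
 * S3   S2  S0 
(> = start, * = accepting)

start=S0; accept=S3; S0-p>S1; S0-q>S2; S1-p>S1; S1-q>S3; S2-p>S2; S2-q>S0; S3-p>S2; S3-q>S0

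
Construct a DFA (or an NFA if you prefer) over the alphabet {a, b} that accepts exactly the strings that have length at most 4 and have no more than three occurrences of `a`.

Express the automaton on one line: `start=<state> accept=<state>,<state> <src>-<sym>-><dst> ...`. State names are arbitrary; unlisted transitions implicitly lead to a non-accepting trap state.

start=q0 accept=q0,q1,q2,q3,q4,q5,q6,q8 q0-a->q1 q0-b->q2 q1-a->q3 q1-b->q4 q2-a->q4 q2-b->q4 q3-a->q5 q3-b->q6 q4-a->q6 q4-b->q6 q5-a->q7 q5-b->q8 q6-a->q8 q6-b->q8 q7-a->q7 q7-b->q7 q8-a->q7 q8-b->q7

Handle the two conditions separately and then intersect. The first has 6 states tracking the input length, saturating at 5; the second has 5 states tracking the count of `a`s, saturating at 4. A product state is a pair (one from each), accepting exactly when both do. After merging equivalent states the machine shrinks.
        a   b  
>* q0   q1  q2 
 * q1   q3  q4 
 * q2   q4  q4 
 * q3   q5  q6 
 * q4   q6  q6 
 * q5   q7  q8 
 * q6   q8  q8 
   q7   q7  q7 
 * q8   q7  q7 
(> = start, * = accepting)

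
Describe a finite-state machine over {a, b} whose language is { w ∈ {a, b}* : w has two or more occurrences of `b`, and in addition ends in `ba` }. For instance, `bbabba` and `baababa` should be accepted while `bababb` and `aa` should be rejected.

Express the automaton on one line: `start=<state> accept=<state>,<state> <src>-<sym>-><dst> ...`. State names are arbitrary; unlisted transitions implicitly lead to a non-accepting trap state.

start=q0 accept=q3 q0-a->q0 q0-b->q1 q1-a->q1 q1-b->q2 q2-a->q3 q2-b->q2 q3-a->q1 q3-b->q2

Build one automaton per condition and run them in lockstep. The first has 4 states tracking the count of `b`s, saturating at 3; the second has 3 states tracking how much of the suffix `ba` has currently been matched. A product state is a pair (one from each), accepting exactly when both do. Equivalent product states are then merged.
        a   b  
>  q0   q0  q1 
   q1   q1  q2 
   q2   q3  q2 
 * q3   q1  q2 
(> = start, * = accepting)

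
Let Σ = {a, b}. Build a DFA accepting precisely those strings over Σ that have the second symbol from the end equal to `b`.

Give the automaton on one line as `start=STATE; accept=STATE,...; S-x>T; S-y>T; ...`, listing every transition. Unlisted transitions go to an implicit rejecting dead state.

A DFA must remember the last 2 symbols (since which symbol is second-to-last isn't known until the input ends). Use one state per possible window of the last ≤2 symbols; accept from those whose window starts with `b`.
With 7 states:
        a   b  
>  s0   s1  s2 
   s1   s3  s4 
   s2   s5  s6 
   s3   s3  s4 
   s4   s5  s6 
 * s5   s3  s4 
 * s6   s5  s6 
(> = start, * = accepting)

start=s0; accept=s5,s6; s0-a>s1; s0-b>s2; s1-a>s3; s1-b>s4; s2-a>s5; s2-b>s6; s3-a>s3; s3-b>s4; s4-a>s5; s4-b>s6; s5-a>s3; s5-b>s4; s6-a>s5; s6-b>s6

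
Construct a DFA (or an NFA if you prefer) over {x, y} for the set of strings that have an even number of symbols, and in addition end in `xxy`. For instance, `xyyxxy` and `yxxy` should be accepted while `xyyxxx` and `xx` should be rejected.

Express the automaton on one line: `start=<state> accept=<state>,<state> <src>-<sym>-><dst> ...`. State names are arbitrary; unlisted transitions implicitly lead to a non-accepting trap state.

Run two small machines in parallel and take their product. The first has 2 states tracking the input length modulo 2; the second has 4 states tracking how much of the suffix `xxy` has currently been matched. A product state is a pair (one from each), accepting exactly when both do. After merging equivalent states the machine shrinks.
        x   y  
>  q0   q1  q1 
   q1   q2  q0 
   q2   q3  q1 
   q3   q2  q4 
 * q4   q1  q1 
(> = start, * = accepting)

start=q0 accept=q4 q0-x->q1 q0-y->q1 q1-x->q2 q1-y->q0 q2-x->q3 q2-y->q1 q3-x->q2 q3-y->q4 q4-x->q1 q4-y->q1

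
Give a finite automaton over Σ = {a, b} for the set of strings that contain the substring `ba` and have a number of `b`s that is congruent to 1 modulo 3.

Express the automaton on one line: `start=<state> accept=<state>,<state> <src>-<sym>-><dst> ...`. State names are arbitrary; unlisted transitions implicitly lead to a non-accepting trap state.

Run two small machines in parallel and take their product. The first has 3 states tracking whether and how much of `ba` has been seen; the second has 3 states tracking the count of `b`s modulo 3. A product state is a pair (one from each), accepting exactly when both do.
        a   b  
>  S0   S0  S1 
   S1   S2  S3 
 * S2   S2  S4 
   S3   S4  S5 
   S4   S4  S6 
   S5   S6  S1 
   S6   S6  S2 
(> = start, * = accepting)

start=S0 accept=S2 S0-a->S0 S0-b->S1 S1-a->S2 S1-b->S3 S2-a->S2 S2-b->S4 S3-a->S4 S3-b->S5 S4-a->S4 S4-b->S6 S5-a->S6 S5-b->S1 S6-a->S6 S6-b->S2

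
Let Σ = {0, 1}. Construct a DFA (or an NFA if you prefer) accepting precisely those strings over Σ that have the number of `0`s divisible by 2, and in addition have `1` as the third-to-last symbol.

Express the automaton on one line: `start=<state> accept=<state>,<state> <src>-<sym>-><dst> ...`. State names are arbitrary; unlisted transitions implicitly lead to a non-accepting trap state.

Handle the two conditions separately and then intersect. The first has 2 states tracking the count of `0`s modulo 2; the second has 15 states tracking the last 3 symbols read. A product state is a pair (one from each), accepting exactly when both do.
With 23 states:
          0    1  
>  q0     q1   q2 
   q1     q3   q4 
   q2     q5   q6 
   q3     q7   q8 
   q4     q9  q10 
   q5    q11  q12 
   q6    q13  q14 
   q7    q15  q16 
   q8    q17  q18 
   q9    q19  q20 
   q10   q21  q22 
 * q11    q7   q8 
   q12    q9  q10 
   q13   q11  q12 
 * q14   q13  q14 
   q15    q7   q8 
   q16    q9  q10 
   q17   q11  q12 
   q18   q13  q14 
   q19   q15  q16 
 * q20   q17  q18 
 * q21   q19  q20 
   q22   q21  q22 
(> = start, * = accepting)

start=q0 accept=q11,q14,q20,q21 q0-0->q1 q0-1->q2 q1-0->q3 q1-1->q4 q2-0->q5 q2-1->q6 q3-0->q7 q3-1->q8 q4-0->q9 q4-1->q10 q5-0->q11 q5-1->q12 q6-0->q13 q6-1->q14 q7-0->q15 q7-1->q16 q8-0->q17 q8-1->q18 q9-0->q19 q9-1->q20 q10-0->q21 q10-1->q22 q11-0->q7 q11-1->q8 q12-0->q9 q12-1->q10 q13-0->q11 q13-1->q12 q14-0->q13 q14-1->q14 q15-0->q7 q15-1->q8 q16-0->q9 q16-1->q10 q17-0->q11 q17-1->q12 q18-0->q13 q18-1->q14 q19-0->q15 q19-1->q16 q20-0->q17 q20-1->q18 q21-0->q19 q21-1->q20 q22-0->q21 q22-1->q22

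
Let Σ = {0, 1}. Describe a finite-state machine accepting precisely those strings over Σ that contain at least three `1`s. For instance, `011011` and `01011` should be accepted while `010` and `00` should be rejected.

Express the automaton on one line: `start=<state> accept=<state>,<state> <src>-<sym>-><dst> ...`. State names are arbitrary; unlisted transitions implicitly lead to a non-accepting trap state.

Count `1`s, saturating at 4: states A through D mean 0 through 3 `1`s seen; E means more than 3. Each `1` increments (capped at E); other symbols loop. Accept from {D, E}.
5 states suffice.
       0  1 
>  A   A  B 
   B   B  C 
   C   C  D 
 * D   D  E 
 * E   E  E 
(> = start, * = accepting)

start=A accept=D,E A-0->A A-1->B B-0->B B-1->C C-0->C C-1->D D-0->D D-1->E E-0->E E-1->E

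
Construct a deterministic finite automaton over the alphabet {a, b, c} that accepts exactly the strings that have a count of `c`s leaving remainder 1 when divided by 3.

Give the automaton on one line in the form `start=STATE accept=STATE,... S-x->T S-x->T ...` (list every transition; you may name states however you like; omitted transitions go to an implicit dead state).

start=S0 accept=S1 S0-a->S0 S0-b->S0 S0-c->S1 S1-a->S1 S1-b->S1 S1-c->S2 S2-a->S2 S2-b->S2 S2-c->S0

Keep the running count of `c`s modulo 3: each `c` advances along the cycle S0 → S1 → S2 → S0 while other symbols loop. Accept at S1.
3 states suffice.
        a   b   c  
>  S0   S0  S0  S1 
 * S1   S1  S1  S2 
   S2   S2  S2  S0 
(> = start, * = accepting)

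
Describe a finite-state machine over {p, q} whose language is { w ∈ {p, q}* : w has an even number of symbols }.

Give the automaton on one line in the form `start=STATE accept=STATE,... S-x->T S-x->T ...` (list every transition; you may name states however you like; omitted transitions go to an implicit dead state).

start=A accept=A A-p->B A-q->B B-p->A B-q->A

Only the length mod 2 matters, so use a 2-cycle: from any state, every input symbol moves to the next state, wrapping B back to A. Mark A accepting.
A 2-state machine:
       p  q 
>* A   B  B 
   B   A  A 
(> = start, * = accepting)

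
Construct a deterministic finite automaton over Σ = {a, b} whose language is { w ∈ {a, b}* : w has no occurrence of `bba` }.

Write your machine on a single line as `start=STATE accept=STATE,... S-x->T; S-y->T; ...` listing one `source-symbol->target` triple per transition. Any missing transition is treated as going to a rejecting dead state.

start=S0; accept=S0,S1,S2; S0-a->S0; S0-b->S1; S1-a->S0; S1-b->S2; S2-a->S3; S2-b->S2; S3-a->S3; S3-b->S3

Track partial matches of the forbidden pattern `bba`. State S3 is a dead state reached once `bba` has occurred; every other state accepts. S0 means no part of `bba` is currently matched.
A 4-state machine:
        a   b  
>* S0   S0  S1 
 * S1   S0  S2 
 * S2   S3  S2 
   S3   S3  S3 
(> = start, * = accepting)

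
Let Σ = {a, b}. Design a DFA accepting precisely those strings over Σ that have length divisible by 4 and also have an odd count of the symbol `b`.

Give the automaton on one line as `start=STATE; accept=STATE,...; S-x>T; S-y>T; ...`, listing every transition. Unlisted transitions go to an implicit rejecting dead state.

Handle the two conditions separately and then intersect. The first has 4 states tracking the input length modulo 4; the second has 2 states tracking the count of `b`s modulo 2. A product state is a pair (one from each), accepting exactly when both do.
        a   b  
>  s0   s1  s2 
   s1   s3  s4 
   s2   s4  s3 
   s3   s5  s6 
   s4   s6  s5 
   s5   s0  s7 
   s6   s7  s0 
 * s7   s2  s1 
(> = start, * = accepting)

start=s0; accept=s7; s0-a>s1; s0-b>s2; s1-a>s3; s1-b>s4; s2-a>s4; s2-b>s3; s3-a>s5; s3-b>s6; s4-a>s6; s4-b>s5; s5-a>s0; s5-b>s7; s6-a>s7; s6-b>s0; s7-a>s2; s7-b>s1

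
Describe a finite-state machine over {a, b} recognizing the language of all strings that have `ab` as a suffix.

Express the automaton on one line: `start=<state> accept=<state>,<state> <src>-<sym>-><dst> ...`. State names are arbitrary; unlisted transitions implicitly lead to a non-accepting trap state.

Remember how much of `ab` the current input suffix matches. State s0 means no match yet; s1 means the last symbol is `a`; s2 means the last 2 symbols are `ab`. Only s2 accepts. On a mismatch, fall back to the longest proper suffix that is still a prefix of `ab`.
With 3 states:
        a   b  
>  s0   s1  s0 
   s1   s1  s2 
 * s2   s1  s0 
(> = start, * = accepting)

start=s0 accept=s2 s0-a->s1 s0-b->s0 s1-a->s1 s1-b->s2 s2-a->s1 s2-b->s0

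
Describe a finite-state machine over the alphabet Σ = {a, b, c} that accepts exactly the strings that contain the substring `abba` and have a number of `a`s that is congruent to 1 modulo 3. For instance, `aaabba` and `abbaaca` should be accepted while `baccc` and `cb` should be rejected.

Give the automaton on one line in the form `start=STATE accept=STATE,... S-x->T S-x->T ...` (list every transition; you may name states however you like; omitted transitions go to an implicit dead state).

Build one automaton per condition and run them in lockstep. The first has 5 states tracking whether and how much of `abba` has been seen; the second has 3 states tracking the count of `a`s modulo 3. A product state is a pair (one from each), accepting exactly when both do.
A 15-state machine:
          a    b    c  
>  q0     q1   q0   q0 
   q1     q2   q3   q4 
   q2     q5   q6   q7 
   q3     q2   q8   q4 
   q4     q2   q4   q4 
   q5     q1   q9   q0 
   q6     q5  q10   q7 
   q7     q5   q7   q7 
   q8    q11   q4   q4 
   q9     q1  q12   q0 
   q10   q13   q7   q7 
   q11   q13  q11  q11 
   q12   q14   q0   q0 
   q13   q14  q13  q13 
 * q14   q11  q14  q14 
(> = start, * = accepting)

start=q0 accept=q14 q0-a->q1 q0-b->q0 q0-c->q0 q1-a->q2 q1-b->q3 q1-c->q4 q2-a->q5 q2-b->q6 q2-c->q7 q3-a->q2 q3-b->q8 q3-c->q4 q4-a->q2 q4-b->q4 q4-c->q4 q5-a->q1 q5-b->q9 q5-c->q0 q6-a->q5 q6-b->q10 q6-c->q7 q7-a->q5 q7-b->q7 q7-c->q7 q8-a->q11 q8-b->q4 q8-c->q4 q9-a->q1 q9-b->q12 q9-c->q0 q10-a->q13 q10-b->q7 q10-c->q7 q11-a->q13 q11-b->q11 q11-c->q11 q12-a->q14 q12-b->q0 q12-c->q0 q13-a->q14 q13-b->q13 q13-c->q13 q14-a->q11 q14-b->q14 q14-c->q14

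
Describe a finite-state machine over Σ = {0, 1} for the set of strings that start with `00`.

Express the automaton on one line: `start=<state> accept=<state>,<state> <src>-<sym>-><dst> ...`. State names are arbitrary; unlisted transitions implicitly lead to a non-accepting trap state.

start=S0 accept=S2 S0-0->S1 S0-1->S3 S1-0->S2 S1-1->S3 S2-0->S2 S2-1->S2 S3-0->S3 S3-1->S3

Walk along `00` while the input agrees: from S0 take `0` to S1, and so on. Any deviation drops to the rejecting sink S3. Once S2 is reached the prefix is confirmed and every continuation is accepted.
A 4-state machine:
        0   1  
>  S0   S1  S3 
   S1   S2  S3 
 * S2   S2  S2 
   S3   S3  S3 
(> = start, * = accepting)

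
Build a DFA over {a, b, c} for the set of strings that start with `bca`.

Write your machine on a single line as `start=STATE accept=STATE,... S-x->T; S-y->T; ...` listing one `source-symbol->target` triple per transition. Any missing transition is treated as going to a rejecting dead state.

start=s0; accept=s3; s0-a->s4; s0-b->s1; s0-c->s4; s1-a->s4; s1-b->s4; s1-c->s2; s2-a->s3; s2-b->s4; s2-c->s4; s3-a->s3; s3-b->s3; s3-c->s3; s4-a->s4; s4-b->s4; s4-c->s4

Walk along `bca` while the input agrees: from s0 take `b` to s1, and so on. Any deviation drops to the rejecting sink s4. Once s3 is reached the prefix is confirmed and every continuation is accepted.
With 5 states:
        a   b   c  
>  s0   s4  s1  s4 
   s1   s4  s4  s2 
   s2   s3  s4  s4 
 * s3   s3  s3  s3 
   s4   s4  s4  s4 
(> = start, * = accepting)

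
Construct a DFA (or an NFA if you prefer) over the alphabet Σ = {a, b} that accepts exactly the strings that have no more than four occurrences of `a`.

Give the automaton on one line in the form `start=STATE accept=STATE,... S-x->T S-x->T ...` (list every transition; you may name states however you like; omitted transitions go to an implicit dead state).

start=q0 accept=q0,q1,q2,q3,q4 q0-a->q1 q0-b->q0 q1-a->q2 q1-b->q1 q2-a->q3 q2-b->q2 q3-a->q4 q3-b->q3 q4-a->q5 q4-b->q4 q5-a->q5 q5-b->q5

Count `a`s, saturating at 5: states q0 through q4 mean 0 through 4 `a`s seen; q5 means more than 4. Each `a` increments (capped at q5); other symbols loop. Accept from {q0, q1, q2, q3, q4}.
6 states suffice.
        a   b  
>* q0   q1  q0 
 * q1   q2  q1 
 * q2   q3  q2 
 * q3   q4  q3 
 * q4   q5  q4 
   q5   q5  q5 
(> = start, * = accepting)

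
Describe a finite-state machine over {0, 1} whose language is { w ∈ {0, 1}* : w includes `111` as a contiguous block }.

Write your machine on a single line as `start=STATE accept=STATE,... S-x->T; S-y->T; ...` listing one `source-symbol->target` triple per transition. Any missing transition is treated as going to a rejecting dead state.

Track how much of `111` has been matched so far: state q0 is no progress, q3 is the absorbing accept state reached once `111` has occurred. Intermediate states record partial matches; on a mismatch, fall back to the longest reusable overlap.
4 states suffice.
        0   1  
>  q0   q0  q1 
   q1   q0  q2 
   q2   q0  q3 
 * q3   q3  q3 
(> = start, * = accepting)

start=q0; accept=q3; q0-0->q0; q0-1->q1; q1-0->q0; q1-1->q2; q2-0->q0; q2-1->q3; q3-0->q3; q3-1->q3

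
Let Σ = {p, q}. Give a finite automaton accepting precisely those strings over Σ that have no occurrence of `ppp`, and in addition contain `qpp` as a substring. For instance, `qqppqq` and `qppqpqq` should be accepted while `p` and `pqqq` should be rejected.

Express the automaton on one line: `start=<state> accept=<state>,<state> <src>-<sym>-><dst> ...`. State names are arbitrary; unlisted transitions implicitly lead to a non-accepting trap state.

start=S0 accept=S6,S9,S11 S0-p->S1 S0-q->S2 S1-p->S3 S1-q->S2 S2-p->S4 S2-q->S2 S3-p->S5 S3-q->S2 S4-p->S6 S4-q->S2 S5-p->S5 S5-q->S7 S6-p->S8 S6-q->S9 S7-p->S10 S7-q->S7 S8-p->S8 S8-q->S8 S9-p->S11 S9-q->S9 S10-p->S8 S10-q->S7 S11-p->S6 S11-q->S9

Run two small machines in parallel and take their product. One (4 states) tracks partial matches of the forbidden pattern `ppp`; the other (4 states) tracks whether and how much of `qpp` has been seen. Each combined state is a pair, one component from each; accept when both components accept.
12 states suffice.
          p    q  
>  S0     S1   S2 
   S1     S3   S2 
   S2     S4   S2 
   S3     S5   S2 
   S4     S6   S2 
   S5     S5   S7 
 * S6     S8   S9 
   S7    S10   S7 
   S8     S8   S8 
 * S9    S11   S9 
   S10    S8   S7 
 * S11    S6   S9 
(> = start, * = accepting)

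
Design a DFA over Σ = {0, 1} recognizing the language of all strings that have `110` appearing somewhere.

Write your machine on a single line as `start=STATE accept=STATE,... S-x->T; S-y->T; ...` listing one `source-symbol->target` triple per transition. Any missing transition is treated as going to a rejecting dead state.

States q0..q2 record the length of the longest prefix of `110` that matches the current input suffix. Reaching q3 means `110` has been seen, and we stay there forever. Accept from q3.
With 4 states:
        0   1  
>  q0   q0  q1 
   q1   q0  q2 
   q2   q3  q2 
 * q3   q3  q3 
(> = start, * = accepting)

start=q0; accept=q3; q0-0->q0; q0-1->q1; q1-0->q0; q1-1->q2; q2-0->q3; q2-1->q2; q3-0->q3; q3-1->q3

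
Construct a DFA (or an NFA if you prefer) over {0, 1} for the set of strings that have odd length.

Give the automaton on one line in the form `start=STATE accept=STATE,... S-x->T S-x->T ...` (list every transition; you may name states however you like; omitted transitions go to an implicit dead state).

Only the length mod 2 matters, so use a 2-cycle: from any state, every input symbol moves to the next state, wrapping q1 back to q0. Mark q1 accepting.
A 2-state machine:
        0   1  
>  q0   q1  q1 
 * q1   q0  q0 
(> = start, * = accepting)

start=q0 accept=q1 q0-0->q1 q0-1->q1 q1-0->q0 q1-1->q0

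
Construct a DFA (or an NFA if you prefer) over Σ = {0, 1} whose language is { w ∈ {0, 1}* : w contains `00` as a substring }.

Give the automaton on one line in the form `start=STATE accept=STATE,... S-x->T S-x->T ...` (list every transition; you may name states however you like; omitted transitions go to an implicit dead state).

States S0..S1 record the length of the longest prefix of `00` that matches the current input suffix. Reaching S2 means `00` has been seen, and we stay there forever. Accept from S2.
A 3-state machine:
        0   1  
>  S0   S1  S0 
   S1   S2  S0 
 * S2   S2  S2 
(> = start, * = accepting)

start=S0 accept=S2 S0-0->S1 S0-1->S0 S1-0->S2 S1-1->S0 S2-0->S2 S2-1->S2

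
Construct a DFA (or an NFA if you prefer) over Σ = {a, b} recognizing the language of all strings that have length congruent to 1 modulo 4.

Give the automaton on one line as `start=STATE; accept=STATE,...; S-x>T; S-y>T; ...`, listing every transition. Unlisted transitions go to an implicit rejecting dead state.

Only the length mod 4 matters, so use a 4-cycle: from any state, every input symbol moves to the next state, wrapping S3 back to S0. Mark S1 accepting.
With 4 states:
        a   b  
>  S0   S1  S1 
 * S1   S2  S2 
   S2   S3  S3 
   S3   S0  S0 
(> = start, * = accepting)

start=S0; accept=S1; S0-a>S1; S0-b>S1; S1-a>S2; S1-b>S2; S2-a>S3; S2-b>S3; S3-a>S0; S3-b>S0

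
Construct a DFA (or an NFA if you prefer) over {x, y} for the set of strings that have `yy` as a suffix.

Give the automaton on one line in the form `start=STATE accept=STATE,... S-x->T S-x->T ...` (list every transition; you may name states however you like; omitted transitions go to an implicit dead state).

start=q0 accept=q2 q0-x->q0 q0-y->q1 q1-x->q0 q1-y->q2 q2-x->q0 q2-y->q2

Remember how much of `yy` the current input suffix matches. State q0 means no match yet; q1 means the last symbol is `y`; q2 means the last 2 symbols are `yy`. Only q2 accepts. On a mismatch, fall back to the longest proper suffix that is still a prefix of `yy`.
A 3-state machine:
        x   y  
>  q0   q0  q1 
   q1   q0  q2 
 * q2   q0  q2 
(> = start, * = accepting)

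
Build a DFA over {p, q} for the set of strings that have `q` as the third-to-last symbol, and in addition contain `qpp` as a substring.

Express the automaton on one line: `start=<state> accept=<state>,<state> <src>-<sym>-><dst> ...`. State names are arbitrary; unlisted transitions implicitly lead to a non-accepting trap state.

Run two small machines in parallel and take their product. One (15 states) tracks the last 3 symbols read; the other (4 states) tracks whether and how much of `qpp` has been seen. Each combined state is a pair, one component from each; accept when both components accept. After merging equivalent states the machine shrinks.
11 states suffice.
       p  q 
>  A   A  B 
   B   C  B 
   C   D  B 
 * D   E  F 
   E   E  F 
   F   G  H 
   G   D  I 
   H   J  K 
 * I   G  H 
 * J   D  I 
 * K   J  K 
(> = start, * = accepting)

start=A accept=D,I,J,K A-p->A A-q->B B-p->C B-q->B C-p->D C-q->B D-p->E D-q->F E-p->E E-q->F F-p->G F-q->H G-p->D G-q->I H-p->J H-q->K I-p->G I-q->H J-p->D J-q->I K-p->J K-q->K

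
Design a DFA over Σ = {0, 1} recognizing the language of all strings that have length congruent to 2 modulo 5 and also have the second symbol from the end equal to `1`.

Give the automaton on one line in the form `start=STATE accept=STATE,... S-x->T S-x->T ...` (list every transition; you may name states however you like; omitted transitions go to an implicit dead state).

Run two small machines in parallel and take their product. One (5 states) tracks the input length modulo 5; the other (7 states) tracks the last 2 symbols read. Each combined state is a pair, one component from each; accept when both components accept.
With 23 states:
       0  1 
>  A   B  C 
   B   D  E 
   C   F  G 
   D   H  I 
   E   J  K 
 * F   H  I 
 * G   J  K 
   H   L  M 
   I   N  O 
   J   L  M 
   K   N  O 
   L   P  Q 
   M   R  S 
   N   P  Q 
   O   R  S 
   P   T  U 
   Q   V  W 
   R   T  U 
   S   V  W 
   T   D  E 
   U   F  G 
   V   D  E 
   W   F  G 
(> = start, * = accepting)

start=A accept=F,G A-0->B A-1->C B-0->D B-1->E C-0->F C-1->G D-0->H D-1->I E-0->J E-1->K F-0->H F-1->I G-0->J G-1->K H-0->L H-1->M I-0->N I-1->O J-0->L J-1->M K-0->N K-1->O L-0->P L-1->Q M-0->R M-1->S N-0->P N-1->Q O-0->R O-1->S P-0->T P-1->U Q-0->V Q-1->W R-0->T R-1->U S-0->V S-1->W T-0->D T-1->E U-0->F U-1->G V-0->D V-1->E W-0->F W-1->G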